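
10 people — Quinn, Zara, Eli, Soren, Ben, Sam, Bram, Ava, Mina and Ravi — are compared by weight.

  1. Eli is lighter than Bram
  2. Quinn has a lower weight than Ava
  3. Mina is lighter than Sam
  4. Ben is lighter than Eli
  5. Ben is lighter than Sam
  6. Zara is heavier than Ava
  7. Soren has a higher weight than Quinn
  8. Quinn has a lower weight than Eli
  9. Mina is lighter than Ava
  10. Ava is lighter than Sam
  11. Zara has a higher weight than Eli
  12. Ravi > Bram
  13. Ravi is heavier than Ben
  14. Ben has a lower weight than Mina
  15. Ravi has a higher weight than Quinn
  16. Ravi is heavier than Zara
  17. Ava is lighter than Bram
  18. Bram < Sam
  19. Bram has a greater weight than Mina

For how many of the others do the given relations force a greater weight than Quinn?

The elements the relations force above Quinn are Ava, Eli, Bram, Zara, Sam, Soren, Ravi — no chain reaches any other.
That is 7.

7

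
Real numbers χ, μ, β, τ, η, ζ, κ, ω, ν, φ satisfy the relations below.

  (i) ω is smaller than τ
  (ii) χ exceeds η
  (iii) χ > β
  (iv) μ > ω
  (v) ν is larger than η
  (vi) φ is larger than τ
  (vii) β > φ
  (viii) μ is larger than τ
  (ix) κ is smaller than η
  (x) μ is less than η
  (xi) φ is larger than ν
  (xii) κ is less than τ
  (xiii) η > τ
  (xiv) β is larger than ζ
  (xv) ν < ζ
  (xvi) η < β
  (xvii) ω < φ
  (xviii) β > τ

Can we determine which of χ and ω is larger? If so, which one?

χ

Link the given pairs in sequence: ω < τ; τ < η; η < ν; ν < ζ; ζ < β; β < χ.
Together: ω < τ < η < ν < ζ < β < χ.
So χ is larger.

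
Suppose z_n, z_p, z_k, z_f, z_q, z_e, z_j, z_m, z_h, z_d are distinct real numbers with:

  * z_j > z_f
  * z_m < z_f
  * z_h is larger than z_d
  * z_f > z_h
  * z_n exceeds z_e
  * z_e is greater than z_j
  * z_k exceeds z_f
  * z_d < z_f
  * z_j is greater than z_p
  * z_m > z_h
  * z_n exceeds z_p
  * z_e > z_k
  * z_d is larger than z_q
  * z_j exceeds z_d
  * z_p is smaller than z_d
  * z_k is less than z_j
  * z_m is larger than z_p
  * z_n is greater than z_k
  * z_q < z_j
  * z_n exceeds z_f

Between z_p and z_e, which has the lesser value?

z_p

z_p < z_d and z_d < z_h give z_p < z_h.
Then z_h < z_m extends the chain to z_m.
With z_m < z_f: z_p < z_d < z_h < z_m < z_f.
Then z_f < z_k extends the chain to z_k.
With z_k < z_j: z_p < z_d < z_h < z_m < z_f < z_k < z_j.
Then z_j < z_e extends the chain to z_e.
So z_p < z_e; z_p is the smaller of the two.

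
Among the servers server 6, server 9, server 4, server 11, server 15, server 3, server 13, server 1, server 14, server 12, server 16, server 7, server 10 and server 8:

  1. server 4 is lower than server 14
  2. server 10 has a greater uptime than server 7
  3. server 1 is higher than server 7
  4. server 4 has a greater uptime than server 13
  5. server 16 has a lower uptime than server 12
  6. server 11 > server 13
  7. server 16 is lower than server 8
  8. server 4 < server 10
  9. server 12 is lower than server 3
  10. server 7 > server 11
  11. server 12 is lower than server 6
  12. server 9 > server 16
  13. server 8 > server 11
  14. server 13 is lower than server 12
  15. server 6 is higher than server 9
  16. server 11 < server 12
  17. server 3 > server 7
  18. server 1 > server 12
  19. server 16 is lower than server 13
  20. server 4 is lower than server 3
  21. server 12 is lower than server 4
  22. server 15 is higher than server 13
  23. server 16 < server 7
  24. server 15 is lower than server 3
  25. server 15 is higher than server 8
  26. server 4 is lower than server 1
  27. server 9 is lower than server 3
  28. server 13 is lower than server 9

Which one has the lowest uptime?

Chaining upward from server 16: directly above it, server 13, server 7, server 8, server 12, server 9; then server 11, server 15, server 4, server 3, server 1, server 6, server 10; then server 14.
That covers every other element, and nothing is given below server 16, so server 16 is the lowest uptime.

server 16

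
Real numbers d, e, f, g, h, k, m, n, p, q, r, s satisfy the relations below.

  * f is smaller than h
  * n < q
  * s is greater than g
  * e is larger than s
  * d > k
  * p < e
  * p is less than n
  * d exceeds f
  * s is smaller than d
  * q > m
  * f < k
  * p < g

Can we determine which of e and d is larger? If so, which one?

undetermined

Following every chain through e: below e we get p, g, s.
d is not reached, and no chain runs the other way from d to e.
So the given relations leave the order of e and d undetermined.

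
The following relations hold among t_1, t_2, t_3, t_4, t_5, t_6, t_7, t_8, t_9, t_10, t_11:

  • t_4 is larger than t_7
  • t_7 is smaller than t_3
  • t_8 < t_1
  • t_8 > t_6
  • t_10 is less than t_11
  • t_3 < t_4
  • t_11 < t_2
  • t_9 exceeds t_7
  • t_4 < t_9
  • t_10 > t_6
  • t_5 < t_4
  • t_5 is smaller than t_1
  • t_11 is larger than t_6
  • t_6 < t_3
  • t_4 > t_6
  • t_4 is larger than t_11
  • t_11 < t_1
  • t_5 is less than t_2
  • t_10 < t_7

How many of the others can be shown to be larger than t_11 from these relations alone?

Directly above t_11: t_2, t_4, t_1.
One step further: t_9 (4 so far).
Nothing else is reachable above t_11; 4 in all.

4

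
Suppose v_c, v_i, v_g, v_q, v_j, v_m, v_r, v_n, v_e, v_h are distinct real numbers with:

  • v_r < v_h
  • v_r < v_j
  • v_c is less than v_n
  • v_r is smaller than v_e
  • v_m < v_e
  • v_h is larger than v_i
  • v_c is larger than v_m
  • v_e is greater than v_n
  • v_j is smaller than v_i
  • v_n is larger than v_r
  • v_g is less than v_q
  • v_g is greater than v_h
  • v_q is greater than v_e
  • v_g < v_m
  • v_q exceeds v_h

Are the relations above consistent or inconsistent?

consistent

Every relation is compatible with v_r < v_j < v_i < v_h < v_g < v_m < v_c < v_n < v_e < v_q; the set is consistent.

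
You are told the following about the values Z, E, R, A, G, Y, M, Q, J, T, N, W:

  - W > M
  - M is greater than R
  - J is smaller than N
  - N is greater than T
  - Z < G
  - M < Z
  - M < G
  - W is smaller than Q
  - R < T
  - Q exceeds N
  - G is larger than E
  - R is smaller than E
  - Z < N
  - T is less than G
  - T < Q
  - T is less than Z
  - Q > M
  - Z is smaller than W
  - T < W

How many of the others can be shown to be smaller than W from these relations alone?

4

The elements the relations force below W are R, M, T, Z — no chain reaches any other.
That is 4.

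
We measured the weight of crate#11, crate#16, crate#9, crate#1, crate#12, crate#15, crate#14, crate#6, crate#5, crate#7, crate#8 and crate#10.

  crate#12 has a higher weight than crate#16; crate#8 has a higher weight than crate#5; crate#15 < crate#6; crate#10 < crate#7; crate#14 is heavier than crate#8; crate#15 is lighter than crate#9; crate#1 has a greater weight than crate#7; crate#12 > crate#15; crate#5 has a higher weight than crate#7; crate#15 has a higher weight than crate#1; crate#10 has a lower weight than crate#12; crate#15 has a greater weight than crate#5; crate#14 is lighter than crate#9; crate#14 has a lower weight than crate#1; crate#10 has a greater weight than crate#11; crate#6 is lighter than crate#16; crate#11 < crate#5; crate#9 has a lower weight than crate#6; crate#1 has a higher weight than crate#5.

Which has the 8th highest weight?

The consecutive relations fix a unique order: crate#11 < crate#10 < crate#7 < crate#5 < crate#8 < crate#14 < crate#1 < crate#15 < crate#9 < crate#6 < crate#16 < crate#12.
The 8th largest is crate#8.

crate#8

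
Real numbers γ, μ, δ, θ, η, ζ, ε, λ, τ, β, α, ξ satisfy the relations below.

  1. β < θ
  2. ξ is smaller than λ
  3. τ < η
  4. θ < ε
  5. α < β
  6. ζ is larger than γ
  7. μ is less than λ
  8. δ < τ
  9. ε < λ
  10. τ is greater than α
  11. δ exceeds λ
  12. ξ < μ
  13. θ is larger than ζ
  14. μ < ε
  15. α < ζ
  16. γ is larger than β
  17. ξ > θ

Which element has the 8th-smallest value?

Piecing the relations together gives one ordering: α < β < γ < ζ < θ < ξ < μ < ε < λ < δ < τ < η.
The 8th smallest is ε.

ε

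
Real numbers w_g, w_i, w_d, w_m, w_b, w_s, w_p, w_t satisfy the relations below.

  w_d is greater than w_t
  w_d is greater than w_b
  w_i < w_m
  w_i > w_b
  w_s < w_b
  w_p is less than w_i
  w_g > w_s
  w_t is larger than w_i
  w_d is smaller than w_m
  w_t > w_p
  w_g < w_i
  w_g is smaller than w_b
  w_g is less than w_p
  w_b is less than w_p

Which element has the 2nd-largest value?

w_d

Piecing the relations together gives one ordering: w_s < w_g < w_b < w_p < w_i < w_t < w_d < w_m.
Counting 2 from the largest end gives w_d.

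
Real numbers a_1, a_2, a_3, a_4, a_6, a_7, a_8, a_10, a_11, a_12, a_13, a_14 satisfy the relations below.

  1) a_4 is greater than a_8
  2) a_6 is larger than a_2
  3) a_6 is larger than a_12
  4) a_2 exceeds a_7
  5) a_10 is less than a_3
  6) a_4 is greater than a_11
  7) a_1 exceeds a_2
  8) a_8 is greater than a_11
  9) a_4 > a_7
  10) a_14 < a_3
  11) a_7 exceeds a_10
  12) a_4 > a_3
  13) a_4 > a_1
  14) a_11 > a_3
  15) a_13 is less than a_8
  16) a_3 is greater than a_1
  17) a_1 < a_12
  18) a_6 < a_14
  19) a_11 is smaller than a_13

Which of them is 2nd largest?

a_8

Piecing the relations together gives one ordering: a_10 < a_7 < a_2 < a_1 < a_12 < a_6 < a_14 < a_3 < a_11 < a_13 < a_8 < a_4.
Counting 2 from the largest end gives a_8.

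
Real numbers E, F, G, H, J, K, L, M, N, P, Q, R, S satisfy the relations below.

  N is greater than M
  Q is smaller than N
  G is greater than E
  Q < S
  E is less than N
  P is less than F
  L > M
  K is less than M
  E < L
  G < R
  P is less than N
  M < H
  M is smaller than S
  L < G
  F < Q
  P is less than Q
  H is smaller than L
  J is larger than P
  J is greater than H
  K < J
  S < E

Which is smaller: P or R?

P

Link the given pairs in sequence: P < F; F < Q; Q < S; S < E; E < L; L < G; G < R.
Chaining these gives P < F < Q < S < E < L < G < R.
So P < R; P is the smaller of the two.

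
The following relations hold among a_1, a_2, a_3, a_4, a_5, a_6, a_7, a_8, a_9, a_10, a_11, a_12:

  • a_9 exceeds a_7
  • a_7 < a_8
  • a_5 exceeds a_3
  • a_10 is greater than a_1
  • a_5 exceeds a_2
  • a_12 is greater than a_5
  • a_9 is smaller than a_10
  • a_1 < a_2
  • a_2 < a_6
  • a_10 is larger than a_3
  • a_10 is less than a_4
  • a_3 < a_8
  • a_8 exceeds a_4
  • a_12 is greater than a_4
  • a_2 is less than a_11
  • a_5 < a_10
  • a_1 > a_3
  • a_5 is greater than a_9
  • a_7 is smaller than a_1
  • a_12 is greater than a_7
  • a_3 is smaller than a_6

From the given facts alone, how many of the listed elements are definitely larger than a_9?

Directly above a_9: a_5, a_10.
One step further: a_4, a_12 (4 so far).
One step further: a_8 (5 so far).
Nothing else is reachable above a_9; 5 in all.

5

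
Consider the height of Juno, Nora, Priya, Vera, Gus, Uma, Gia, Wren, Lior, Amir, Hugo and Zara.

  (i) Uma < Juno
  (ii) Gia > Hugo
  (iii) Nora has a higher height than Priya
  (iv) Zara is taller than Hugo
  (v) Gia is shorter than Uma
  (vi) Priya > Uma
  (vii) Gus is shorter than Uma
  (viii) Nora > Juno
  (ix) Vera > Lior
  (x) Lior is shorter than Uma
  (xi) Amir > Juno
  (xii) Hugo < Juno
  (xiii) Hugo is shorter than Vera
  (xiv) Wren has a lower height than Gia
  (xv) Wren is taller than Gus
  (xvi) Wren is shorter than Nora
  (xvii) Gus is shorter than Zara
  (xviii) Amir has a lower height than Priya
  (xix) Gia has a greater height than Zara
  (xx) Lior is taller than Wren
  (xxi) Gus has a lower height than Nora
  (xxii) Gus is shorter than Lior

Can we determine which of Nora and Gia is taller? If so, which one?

Gia < Uma < Juno < Amir < Priya < Nora, by transitivity through Uma, Juno, Amir, Priya.
So Nora is taller.

Nora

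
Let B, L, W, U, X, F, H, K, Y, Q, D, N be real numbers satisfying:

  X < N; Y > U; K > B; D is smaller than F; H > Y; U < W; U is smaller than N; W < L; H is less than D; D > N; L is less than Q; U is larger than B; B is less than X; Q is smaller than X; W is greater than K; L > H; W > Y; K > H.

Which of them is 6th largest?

L

Chaining the given pairs: B < U < Y < H < K < W < L < Q < X < N < D < F.
The 6th largest is L.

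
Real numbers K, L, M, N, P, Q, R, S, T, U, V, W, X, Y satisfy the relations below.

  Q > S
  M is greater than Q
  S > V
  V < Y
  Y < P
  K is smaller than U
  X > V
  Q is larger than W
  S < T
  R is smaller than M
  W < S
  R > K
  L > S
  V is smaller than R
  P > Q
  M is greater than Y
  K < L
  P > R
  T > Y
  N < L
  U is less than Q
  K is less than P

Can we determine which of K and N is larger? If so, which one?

undetermined

Following every chain through K: above K we get R, U, Q, M, L, P.
N is not reached, and no chain runs the other way from N to K.
So the given relations leave the order of K and N undetermined.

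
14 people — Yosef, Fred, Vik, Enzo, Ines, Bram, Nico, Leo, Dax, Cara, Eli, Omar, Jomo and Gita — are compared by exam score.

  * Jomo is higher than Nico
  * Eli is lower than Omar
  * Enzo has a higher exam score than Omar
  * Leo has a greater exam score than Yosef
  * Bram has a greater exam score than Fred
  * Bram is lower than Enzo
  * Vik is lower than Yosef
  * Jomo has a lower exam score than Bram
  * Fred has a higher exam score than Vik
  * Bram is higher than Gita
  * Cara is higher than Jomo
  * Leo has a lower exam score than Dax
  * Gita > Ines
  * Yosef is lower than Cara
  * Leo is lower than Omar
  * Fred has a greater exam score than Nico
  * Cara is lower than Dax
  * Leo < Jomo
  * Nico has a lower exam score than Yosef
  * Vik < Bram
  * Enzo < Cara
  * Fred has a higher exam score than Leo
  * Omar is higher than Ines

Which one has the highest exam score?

Dax

Chaining downward from Dax: directly below it, Leo, Cara; then Yosef, Jomo, Enzo; then Nico, Vik, Omar, Bram; then Eli, Ines, Gita, Fred.
That covers every other element, and nothing is given above Dax, so Dax is the highest exam score.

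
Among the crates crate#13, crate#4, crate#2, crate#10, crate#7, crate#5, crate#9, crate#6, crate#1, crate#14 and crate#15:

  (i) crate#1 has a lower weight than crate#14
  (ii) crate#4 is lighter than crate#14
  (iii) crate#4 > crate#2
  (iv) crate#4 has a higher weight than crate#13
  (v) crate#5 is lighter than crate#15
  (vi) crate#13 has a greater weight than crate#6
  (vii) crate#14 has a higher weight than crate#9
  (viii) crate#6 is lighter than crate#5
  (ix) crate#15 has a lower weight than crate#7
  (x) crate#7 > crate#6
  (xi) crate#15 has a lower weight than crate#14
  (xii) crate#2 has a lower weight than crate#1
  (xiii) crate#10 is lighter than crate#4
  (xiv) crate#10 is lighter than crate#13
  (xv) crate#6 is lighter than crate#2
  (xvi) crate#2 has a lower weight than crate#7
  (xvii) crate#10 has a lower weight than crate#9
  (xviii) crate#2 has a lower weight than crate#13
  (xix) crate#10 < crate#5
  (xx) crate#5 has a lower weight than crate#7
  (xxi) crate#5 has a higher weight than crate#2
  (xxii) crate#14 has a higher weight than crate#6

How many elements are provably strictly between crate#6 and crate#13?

The relations place crate#6 below crate#13. An element lies strictly between them when it is forced above crate#6 and also forced below crate#13.
Above crate#6: {crate#2, crate#1, crate#5, crate#15, crate#4, crate#14, crate#7}. Below crate#13: {crate#10, crate#2}.
Intersection: {crate#2} — 1.

1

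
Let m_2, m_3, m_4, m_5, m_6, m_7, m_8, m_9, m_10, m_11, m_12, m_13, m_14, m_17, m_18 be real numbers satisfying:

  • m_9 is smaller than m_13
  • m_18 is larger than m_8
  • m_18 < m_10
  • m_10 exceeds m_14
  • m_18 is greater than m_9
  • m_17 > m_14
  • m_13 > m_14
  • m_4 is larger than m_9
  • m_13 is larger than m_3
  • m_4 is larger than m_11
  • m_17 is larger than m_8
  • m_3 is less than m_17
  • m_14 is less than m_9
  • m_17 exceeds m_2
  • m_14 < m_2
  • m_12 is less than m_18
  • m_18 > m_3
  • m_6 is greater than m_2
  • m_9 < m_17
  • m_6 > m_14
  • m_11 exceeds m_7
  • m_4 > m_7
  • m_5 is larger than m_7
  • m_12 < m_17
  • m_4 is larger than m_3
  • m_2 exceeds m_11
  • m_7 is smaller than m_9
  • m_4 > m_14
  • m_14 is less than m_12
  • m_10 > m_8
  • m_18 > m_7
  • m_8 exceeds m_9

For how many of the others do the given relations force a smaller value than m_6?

The elements the relations force below m_6 are m_14, m_7, m_11, m_2 — no chain reaches any other.
That is 4.

4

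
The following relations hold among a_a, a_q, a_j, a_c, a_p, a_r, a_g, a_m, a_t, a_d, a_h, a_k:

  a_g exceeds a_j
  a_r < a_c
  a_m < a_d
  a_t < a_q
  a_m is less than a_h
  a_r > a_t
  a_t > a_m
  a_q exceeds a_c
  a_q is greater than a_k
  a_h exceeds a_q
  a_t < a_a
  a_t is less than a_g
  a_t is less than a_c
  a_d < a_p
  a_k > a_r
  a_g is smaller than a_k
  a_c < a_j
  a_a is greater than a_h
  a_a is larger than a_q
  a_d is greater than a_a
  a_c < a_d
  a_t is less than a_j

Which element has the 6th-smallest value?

Piecing the relations together gives one ordering: a_m < a_t < a_r < a_c < a_j < a_g < a_k < a_q < a_h < a_a < a_d < a_p.
The 6th smallest is a_g.

a_g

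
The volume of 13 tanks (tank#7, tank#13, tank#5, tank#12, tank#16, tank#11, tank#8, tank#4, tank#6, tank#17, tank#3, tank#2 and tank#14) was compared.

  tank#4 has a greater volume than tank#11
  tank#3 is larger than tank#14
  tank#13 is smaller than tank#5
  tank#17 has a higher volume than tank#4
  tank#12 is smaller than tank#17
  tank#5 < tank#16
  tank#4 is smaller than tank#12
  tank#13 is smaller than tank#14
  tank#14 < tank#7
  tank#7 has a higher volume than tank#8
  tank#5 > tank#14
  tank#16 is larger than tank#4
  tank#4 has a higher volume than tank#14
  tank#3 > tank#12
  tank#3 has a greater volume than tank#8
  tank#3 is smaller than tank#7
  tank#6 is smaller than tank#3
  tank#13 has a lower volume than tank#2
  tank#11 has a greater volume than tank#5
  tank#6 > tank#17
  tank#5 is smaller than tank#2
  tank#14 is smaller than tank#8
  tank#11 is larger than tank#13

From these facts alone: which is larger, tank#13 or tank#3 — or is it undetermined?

Link the given pairs in sequence: tank#13 < tank#14; tank#14 < tank#5; tank#5 < tank#11; tank#11 < tank#4; tank#4 < tank#12; tank#12 < tank#17; tank#17 < tank#6; tank#6 < tank#3.
Together: tank#13 < tank#14 < tank#5 < tank#11 < tank#4 < tank#12 < tank#17 < tank#6 < tank#3.
So tank#3 is larger.

tank#3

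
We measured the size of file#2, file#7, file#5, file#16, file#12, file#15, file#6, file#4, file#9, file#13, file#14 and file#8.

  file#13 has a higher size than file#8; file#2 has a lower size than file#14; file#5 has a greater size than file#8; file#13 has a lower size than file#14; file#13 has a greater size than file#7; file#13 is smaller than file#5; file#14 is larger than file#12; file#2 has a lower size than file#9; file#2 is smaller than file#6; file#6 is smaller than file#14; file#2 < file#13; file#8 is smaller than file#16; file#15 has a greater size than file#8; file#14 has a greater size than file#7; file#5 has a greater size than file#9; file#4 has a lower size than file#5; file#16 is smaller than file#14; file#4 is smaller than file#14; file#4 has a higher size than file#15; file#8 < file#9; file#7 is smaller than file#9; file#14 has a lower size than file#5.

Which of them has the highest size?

file#5

Chaining downward from file#5: directly below it, file#8, file#4, file#9, file#13, file#14; then file#7, file#15, file#2, file#16, file#12, file#6.
That covers every other element, and nothing is given above file#5, so file#5 is the highest size.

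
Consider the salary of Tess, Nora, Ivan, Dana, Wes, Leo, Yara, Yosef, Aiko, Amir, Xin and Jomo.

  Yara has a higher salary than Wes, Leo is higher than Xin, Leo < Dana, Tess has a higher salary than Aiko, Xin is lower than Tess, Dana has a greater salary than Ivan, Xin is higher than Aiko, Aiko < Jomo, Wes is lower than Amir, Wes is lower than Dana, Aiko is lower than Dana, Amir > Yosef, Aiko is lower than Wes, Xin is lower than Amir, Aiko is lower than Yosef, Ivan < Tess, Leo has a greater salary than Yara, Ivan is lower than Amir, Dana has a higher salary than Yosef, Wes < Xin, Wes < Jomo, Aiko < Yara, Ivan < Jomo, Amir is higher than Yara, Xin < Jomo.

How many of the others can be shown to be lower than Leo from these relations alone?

4

Directly below Leo: Yara, Xin.
One step further: Aiko, Wes (4 so far).
Nothing else is reachable below Leo; 4 in all.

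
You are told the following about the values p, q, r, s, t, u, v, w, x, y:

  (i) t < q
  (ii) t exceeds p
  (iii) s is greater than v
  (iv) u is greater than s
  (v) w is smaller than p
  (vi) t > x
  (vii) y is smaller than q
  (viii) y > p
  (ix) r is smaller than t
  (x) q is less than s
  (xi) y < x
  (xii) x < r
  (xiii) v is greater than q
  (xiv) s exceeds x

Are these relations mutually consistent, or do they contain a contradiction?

consistent

Every relation is compatible with w < p < y < x < r < t < q < v < s < u; the set is consistent.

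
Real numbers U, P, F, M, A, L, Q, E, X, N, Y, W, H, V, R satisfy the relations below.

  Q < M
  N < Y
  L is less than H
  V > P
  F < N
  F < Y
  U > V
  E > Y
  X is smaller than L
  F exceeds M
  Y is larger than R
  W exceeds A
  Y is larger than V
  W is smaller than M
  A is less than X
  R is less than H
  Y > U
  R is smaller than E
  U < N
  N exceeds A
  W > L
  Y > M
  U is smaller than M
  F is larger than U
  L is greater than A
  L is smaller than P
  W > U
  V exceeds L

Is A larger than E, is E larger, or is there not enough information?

Link the given pairs in sequence: A < X; X < L; L < P; P < V; V < U; U < W; W < M; M < F; F < N; N < Y; Y < E.
Together: A < X < L < P < V < U < W < M < F < N < Y < E.
So E is larger.

E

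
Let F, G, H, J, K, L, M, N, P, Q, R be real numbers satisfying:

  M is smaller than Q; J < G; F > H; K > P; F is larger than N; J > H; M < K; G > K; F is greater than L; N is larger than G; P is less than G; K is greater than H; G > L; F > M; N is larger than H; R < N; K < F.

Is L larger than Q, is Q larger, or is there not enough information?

undetermined

Following every chain through L: above L we get G, N, F.
Q is not reached, and no chain runs the other way from Q to L.
So the given relations leave the order of L and Q undetermined.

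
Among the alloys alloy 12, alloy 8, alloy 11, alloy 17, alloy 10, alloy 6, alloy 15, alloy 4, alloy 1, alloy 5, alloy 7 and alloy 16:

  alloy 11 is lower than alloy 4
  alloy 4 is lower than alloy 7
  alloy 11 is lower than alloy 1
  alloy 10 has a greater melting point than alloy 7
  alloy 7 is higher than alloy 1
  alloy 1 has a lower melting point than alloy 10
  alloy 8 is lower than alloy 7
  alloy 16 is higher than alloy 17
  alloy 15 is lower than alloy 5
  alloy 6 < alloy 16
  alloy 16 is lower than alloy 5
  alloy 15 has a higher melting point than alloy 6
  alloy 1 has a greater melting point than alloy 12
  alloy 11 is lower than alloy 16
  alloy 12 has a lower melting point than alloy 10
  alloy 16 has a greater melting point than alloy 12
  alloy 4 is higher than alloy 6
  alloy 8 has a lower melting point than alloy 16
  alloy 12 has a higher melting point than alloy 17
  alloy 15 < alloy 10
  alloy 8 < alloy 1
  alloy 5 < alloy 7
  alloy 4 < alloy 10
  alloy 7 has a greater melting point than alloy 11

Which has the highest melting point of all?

alloy 6 is not greatest since alloy 6 < alloy 16; alloy 8 is not greatest since alloy 8 < alloy 16; alloy 11 is not greatest since alloy 11 < alloy 16; alloy 17 is not greatest since alloy 17 < alloy 12; alloy 12 is not greatest since alloy 12 < alloy 16; alloy 16 is not greatest since alloy 16 < alloy 5; alloy 15 is not greatest since alloy 15 < alloy 10; alloy 5 is not greatest since alloy 5 < alloy 7; alloy 1 is not greatest since alloy 1 < alloy 10; alloy 4 is not greatest since alloy 4 < alloy 10; alloy 7 is not greatest since alloy 7 < alloy 10.
Only alloy 10 has nothing above it, so alloy 10 is the highest melting point.

alloy 10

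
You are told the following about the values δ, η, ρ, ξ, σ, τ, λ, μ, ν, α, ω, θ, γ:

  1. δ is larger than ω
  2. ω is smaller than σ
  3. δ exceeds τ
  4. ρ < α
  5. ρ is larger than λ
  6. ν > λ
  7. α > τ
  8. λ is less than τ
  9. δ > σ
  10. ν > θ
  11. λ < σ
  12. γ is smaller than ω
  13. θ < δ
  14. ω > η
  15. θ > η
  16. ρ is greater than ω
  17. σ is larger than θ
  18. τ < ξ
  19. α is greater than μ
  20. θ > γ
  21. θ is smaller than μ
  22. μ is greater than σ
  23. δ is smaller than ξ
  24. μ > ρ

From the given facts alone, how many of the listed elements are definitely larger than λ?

8

The elements the relations force above λ are ρ, σ, τ, μ, α, ν, δ, ξ — no chain reaches any other.
That is 8.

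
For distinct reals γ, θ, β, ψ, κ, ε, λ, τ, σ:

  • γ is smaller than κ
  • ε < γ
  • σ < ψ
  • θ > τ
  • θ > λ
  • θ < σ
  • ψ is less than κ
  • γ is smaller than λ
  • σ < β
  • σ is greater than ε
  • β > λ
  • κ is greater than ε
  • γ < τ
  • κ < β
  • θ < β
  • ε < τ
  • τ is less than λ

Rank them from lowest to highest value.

ε < γ < τ < λ < θ < σ < ψ < κ < β

The consecutive links are each given: ε < γ; γ < τ; τ < λ; λ < θ; θ < σ; σ < ψ; ψ < κ; κ < β.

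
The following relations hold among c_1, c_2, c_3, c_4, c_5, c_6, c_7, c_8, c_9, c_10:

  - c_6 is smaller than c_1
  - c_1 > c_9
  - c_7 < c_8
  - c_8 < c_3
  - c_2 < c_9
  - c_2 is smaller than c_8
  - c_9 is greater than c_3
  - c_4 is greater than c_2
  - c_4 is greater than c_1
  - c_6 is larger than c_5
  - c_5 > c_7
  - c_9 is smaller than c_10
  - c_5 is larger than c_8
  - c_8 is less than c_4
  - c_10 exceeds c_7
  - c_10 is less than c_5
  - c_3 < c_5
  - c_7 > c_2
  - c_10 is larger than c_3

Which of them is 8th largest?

c_8

Piecing the relations together gives one ordering: c_2 < c_7 < c_8 < c_3 < c_9 < c_10 < c_5 < c_6 < c_1 < c_4.
The 8th largest is c_8.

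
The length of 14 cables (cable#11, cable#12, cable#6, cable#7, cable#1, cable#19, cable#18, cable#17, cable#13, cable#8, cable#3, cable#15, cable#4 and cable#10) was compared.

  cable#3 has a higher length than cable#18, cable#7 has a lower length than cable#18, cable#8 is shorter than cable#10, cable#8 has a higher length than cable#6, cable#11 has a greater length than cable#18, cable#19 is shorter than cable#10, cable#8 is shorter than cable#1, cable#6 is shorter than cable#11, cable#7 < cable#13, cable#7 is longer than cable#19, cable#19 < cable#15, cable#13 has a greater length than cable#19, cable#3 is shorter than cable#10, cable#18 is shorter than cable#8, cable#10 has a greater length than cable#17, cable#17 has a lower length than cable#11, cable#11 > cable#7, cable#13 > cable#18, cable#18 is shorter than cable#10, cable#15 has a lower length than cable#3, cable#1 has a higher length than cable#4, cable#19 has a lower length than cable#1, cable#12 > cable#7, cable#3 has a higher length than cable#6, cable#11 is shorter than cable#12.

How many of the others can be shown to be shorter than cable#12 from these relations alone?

From cable#12 the given relations immediately reach cable#7, cable#11.
From those, cable#19, cable#6, cable#18, cable#17 — 6 in total.
No other element is forced below cable#12 by the given relations, so the count is 6.

6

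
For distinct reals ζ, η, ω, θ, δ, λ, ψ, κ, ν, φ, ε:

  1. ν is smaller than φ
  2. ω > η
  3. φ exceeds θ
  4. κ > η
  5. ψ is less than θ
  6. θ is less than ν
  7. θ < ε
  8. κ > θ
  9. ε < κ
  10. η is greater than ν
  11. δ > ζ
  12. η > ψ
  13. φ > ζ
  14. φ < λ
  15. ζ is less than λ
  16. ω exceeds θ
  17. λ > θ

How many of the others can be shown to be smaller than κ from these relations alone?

5

From κ the given relations immediately reach θ, η, ε.
From those, ψ, ν — 5 in total.
Nothing else is reachable below κ; 5 in all.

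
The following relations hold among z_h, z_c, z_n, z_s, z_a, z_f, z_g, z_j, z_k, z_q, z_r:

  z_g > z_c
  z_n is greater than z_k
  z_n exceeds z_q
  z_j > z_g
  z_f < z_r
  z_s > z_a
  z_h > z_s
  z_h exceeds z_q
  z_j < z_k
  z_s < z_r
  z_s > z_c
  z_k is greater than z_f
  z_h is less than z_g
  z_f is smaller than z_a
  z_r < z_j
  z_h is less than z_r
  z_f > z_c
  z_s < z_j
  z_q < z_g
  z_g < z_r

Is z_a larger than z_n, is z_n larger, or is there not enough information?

z_n

The relevant relations are z_a < z_s; z_s < z_h; z_h < z_g; z_g < z_r; z_r < z_j; z_j < z_k; z_k < z_n.
Together: z_a < z_s < z_h < z_g < z_r < z_j < z_k < z_n.
So z_n is larger.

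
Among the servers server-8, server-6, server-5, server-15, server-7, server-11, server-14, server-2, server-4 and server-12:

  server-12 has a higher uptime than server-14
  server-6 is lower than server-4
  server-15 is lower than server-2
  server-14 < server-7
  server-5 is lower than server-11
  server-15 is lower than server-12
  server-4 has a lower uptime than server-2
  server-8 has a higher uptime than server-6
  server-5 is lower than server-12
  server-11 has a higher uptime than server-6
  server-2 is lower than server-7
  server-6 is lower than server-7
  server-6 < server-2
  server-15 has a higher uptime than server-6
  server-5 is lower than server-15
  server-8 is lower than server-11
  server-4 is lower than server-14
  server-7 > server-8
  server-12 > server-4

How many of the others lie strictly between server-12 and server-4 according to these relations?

The relations place server-4 below server-12. An element lies strictly between them when it is forced above server-4 and also forced below server-12.
Above server-4: {server-14, server-2, server-7}. Below server-12: {server-6, server-5, server-15, server-14}.
Intersection: {server-14} — 1.

1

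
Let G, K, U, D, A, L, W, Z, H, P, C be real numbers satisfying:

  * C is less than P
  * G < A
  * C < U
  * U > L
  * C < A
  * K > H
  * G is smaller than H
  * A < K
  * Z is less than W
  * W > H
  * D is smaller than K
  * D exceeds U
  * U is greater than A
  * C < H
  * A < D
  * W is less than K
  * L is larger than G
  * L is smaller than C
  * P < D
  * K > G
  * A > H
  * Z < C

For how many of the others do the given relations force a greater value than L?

8

From L the given relations immediately reach C, U.
From those, H, P, A, D — 6 in total.
From those, W, K — 8 in total.
Nothing else is reachable above L; 8 in all.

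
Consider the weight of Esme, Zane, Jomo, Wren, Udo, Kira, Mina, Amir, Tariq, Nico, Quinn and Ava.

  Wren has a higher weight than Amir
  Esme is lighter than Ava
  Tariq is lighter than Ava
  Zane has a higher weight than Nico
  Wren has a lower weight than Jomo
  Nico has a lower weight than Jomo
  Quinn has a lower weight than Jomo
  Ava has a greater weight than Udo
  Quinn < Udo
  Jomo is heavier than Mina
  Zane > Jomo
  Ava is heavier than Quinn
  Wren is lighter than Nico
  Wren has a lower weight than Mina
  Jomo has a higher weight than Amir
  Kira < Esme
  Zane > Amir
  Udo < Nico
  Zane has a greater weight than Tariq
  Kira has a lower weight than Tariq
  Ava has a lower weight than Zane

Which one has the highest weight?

Zane

Kira is not greatest since Kira < Esme; Amir is not greatest since Amir < Wren; Esme is not greatest since Esme < Ava; Tariq is not greatest since Tariq < Ava; Quinn is not greatest since Quinn < Ava; Wren is not greatest since Wren < Nico; Udo is not greatest since Udo < Nico; Nico is not greatest since Nico < Jomo; Mina is not greatest since Mina < Jomo; Ava is not greatest since Ava < Zane; Jomo is not greatest since Jomo < Zane.
Only Zane has nothing above it, so Zane is the highest weight.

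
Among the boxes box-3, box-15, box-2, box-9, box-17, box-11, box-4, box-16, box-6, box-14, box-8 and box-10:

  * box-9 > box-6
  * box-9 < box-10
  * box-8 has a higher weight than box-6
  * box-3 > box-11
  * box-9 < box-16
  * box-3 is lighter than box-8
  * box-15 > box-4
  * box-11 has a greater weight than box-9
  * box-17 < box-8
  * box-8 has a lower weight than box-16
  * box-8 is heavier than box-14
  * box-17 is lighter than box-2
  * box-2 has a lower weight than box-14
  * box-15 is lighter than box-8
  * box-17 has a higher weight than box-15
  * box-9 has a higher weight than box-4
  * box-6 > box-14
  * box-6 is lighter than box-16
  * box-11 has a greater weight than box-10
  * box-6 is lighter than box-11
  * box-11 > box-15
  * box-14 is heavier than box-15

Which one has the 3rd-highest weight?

Chaining the given pairs: box-4 < box-15 < box-17 < box-2 < box-14 < box-6 < box-9 < box-10 < box-11 < box-3 < box-8 < box-16.
The 3rd largest is box-3.

box-3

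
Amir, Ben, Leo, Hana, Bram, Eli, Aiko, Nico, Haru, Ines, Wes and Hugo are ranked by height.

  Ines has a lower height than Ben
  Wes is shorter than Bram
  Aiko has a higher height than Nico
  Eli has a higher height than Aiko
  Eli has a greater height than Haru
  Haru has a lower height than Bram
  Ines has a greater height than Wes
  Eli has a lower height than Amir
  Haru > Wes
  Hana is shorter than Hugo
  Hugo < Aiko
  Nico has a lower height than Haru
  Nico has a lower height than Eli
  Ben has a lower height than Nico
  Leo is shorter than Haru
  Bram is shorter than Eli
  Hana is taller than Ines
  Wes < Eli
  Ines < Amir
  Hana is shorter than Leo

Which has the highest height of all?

Amir

Chaining downward from Amir: directly below it, Ines, Eli; then Wes, Nico, Aiko, Haru, Bram; then Leo, Ben, Hugo; then Hana.
That covers every other element, and nothing is given above Amir, so Amir is the highest height.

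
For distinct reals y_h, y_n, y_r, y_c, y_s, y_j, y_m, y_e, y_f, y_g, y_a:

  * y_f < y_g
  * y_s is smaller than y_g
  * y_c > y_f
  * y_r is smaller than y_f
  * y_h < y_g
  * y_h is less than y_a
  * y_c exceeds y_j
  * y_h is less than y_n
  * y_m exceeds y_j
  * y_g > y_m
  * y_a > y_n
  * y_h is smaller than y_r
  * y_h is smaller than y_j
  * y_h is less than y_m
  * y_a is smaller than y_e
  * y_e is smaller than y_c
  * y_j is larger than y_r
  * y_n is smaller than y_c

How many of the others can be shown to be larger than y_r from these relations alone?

Directly above y_r: y_j, y_f.
One step further: y_m, y_g, y_c (5 so far).
Nothing else is reachable above y_r; 5 in all.

5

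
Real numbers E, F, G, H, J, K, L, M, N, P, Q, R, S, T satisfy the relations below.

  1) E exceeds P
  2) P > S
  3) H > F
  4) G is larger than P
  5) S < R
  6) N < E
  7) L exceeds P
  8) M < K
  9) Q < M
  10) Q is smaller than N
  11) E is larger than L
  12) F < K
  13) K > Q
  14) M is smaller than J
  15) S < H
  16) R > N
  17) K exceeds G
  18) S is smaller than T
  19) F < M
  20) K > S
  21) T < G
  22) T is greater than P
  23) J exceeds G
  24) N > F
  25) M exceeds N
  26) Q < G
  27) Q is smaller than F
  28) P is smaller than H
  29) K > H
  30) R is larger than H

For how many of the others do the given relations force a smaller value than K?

9

Directly below K: Q, S, F, H, G, M.
One step further: P, N, T (9 so far).
No other element is forced below K by the given relations, so the count is 9.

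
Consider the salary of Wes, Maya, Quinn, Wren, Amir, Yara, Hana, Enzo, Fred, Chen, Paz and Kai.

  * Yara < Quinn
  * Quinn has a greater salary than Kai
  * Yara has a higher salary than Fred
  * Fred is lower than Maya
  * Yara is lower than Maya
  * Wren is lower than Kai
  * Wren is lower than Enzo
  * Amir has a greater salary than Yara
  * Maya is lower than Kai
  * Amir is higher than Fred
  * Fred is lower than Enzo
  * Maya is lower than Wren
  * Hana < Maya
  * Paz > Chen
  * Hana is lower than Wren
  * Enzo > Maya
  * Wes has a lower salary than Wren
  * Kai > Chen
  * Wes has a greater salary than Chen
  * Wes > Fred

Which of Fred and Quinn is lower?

Fred

Fred < Yara and Yara < Maya give Fred < Maya.
With Maya < Wren: Fred < Yara < Maya < Wren.
With Wren < Kai: Fred < Yara < Maya < Wren < Kai.
With Kai < Quinn: Fred < Yara < Maya < Wren < Kai < Quinn.
So Fred < Quinn; Fred is the lower of the two.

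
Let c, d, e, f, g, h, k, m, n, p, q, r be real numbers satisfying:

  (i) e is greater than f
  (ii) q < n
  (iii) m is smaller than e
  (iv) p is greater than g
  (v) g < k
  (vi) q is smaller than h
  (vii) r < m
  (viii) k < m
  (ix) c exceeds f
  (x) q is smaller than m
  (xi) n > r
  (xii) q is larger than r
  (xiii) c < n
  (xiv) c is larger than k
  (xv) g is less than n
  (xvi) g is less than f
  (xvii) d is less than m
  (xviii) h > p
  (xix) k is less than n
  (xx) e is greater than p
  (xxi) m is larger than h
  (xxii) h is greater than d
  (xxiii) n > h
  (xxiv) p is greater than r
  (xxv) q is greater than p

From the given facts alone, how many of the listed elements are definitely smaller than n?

9

From n the given relations immediately reach g, k, r, q, h, c.
From those, f, d, p — 9 in total.
No other element is forced below n by the given relations, so the count is 9.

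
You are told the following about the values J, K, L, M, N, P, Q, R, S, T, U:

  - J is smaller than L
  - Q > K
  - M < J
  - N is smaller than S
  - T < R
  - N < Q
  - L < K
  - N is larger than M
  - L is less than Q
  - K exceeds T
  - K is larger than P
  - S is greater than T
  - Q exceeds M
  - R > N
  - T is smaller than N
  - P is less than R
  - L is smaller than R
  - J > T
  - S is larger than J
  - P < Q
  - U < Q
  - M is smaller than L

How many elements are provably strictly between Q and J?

Chaining upward from J reaches: L, R, K, S.
Chaining downward from Q reaches: T, M, L, N, U, P, K.
Strictly between J and Q are those in both lists: L, K — 2 elements.

2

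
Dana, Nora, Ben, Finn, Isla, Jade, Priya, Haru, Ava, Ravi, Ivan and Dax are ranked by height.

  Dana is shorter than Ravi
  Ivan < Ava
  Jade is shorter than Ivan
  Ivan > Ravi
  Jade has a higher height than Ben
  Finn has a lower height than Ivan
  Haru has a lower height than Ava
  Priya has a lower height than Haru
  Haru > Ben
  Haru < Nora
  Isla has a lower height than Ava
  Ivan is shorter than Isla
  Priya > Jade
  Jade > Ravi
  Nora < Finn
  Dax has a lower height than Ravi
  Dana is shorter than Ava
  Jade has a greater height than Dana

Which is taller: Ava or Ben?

Ava

Ben < Jade and Jade < Priya give Ben < Priya.
Then Priya < Haru extends the chain to Haru.
Then Haru < Nora extends the chain to Nora.
With Nora < Finn: Ben < Jade < Priya < Haru < Nora < Finn.
Then Finn < Ivan extends the chain to Ivan.
With Ivan < Isla: Ben < Jade < Priya < Haru < Nora < Finn < Ivan < Isla.
Then Isla < Ava extends the chain to Ava.
So Ben < Ava; Ava is the taller of the two.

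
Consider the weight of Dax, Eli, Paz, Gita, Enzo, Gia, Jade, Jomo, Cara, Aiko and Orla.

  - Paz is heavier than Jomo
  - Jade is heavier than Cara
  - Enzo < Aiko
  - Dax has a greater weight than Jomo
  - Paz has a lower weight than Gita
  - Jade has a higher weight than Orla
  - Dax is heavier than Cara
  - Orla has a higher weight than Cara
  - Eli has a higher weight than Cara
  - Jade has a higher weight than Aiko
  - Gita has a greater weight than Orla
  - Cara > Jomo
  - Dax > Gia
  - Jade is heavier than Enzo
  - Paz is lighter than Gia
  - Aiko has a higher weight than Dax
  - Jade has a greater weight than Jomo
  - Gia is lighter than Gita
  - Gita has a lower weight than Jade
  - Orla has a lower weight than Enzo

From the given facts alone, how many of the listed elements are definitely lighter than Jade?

9

From Jade the given relations immediately reach Jomo, Cara, Orla, Enzo, Gita, Aiko.
From those, Paz, Gia, Dax — 9 in total.
No other element is forced below Jade by the given relations, so the count is 9.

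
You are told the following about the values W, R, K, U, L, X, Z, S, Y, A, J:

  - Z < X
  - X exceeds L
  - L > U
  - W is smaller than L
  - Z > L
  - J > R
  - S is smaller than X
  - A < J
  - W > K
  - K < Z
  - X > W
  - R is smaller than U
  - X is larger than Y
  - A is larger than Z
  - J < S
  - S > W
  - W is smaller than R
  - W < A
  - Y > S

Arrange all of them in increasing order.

Nothing is placed below K, so it is least; from there K < W; W < R; R < U; U < L; L < Z; Z < A; A < J; J < S; S < Y; Y < X, each given directly.

K < W < R < U < L < Z < A < J < S < Y < X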